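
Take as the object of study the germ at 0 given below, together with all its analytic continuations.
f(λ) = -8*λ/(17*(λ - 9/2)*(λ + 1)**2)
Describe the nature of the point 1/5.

The point is a regular point.

Denominator factors: λ - 9/2 = -43/10 at λ = 1/5; λ + 1 = 6/5 at λ = 1/5 — none vanishes.
So the germ continues analytically to 1/5.


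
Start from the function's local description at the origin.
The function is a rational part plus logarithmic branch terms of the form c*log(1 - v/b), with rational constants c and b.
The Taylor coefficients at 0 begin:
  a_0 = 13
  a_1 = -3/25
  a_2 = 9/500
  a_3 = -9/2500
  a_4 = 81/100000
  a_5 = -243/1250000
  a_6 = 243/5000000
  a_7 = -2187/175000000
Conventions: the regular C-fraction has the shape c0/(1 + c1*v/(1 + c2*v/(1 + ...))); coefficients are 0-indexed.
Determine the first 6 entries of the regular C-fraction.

The regular C-fraction coefficients are [13, 3/325, 183/1300, 13/244, 59/610, 183/2950].

Taylor coefficients (read off): a_0 = 13, a_1 = -3/25, a_2 = 9/500, a_3 = -9/2500, a_4 = 81/100000, a_5 = -243/1250000.
c0 = a_0 = 13. Peel one level at a time: if S = 1 + c*v/S' with S'(0) = 1, then c is the v-coefficient of S and S' = c*v/(S - 1).
S_1 = c0/f = 1 + (3/325)*v + (-549/422500)*v^2 + ...; c1 = 3/325.
S_2 = c1*v/(S_1 - 1) = 1 + (183/1300)*v + (-3/400)*v^2 + ...; c2 = 183/1300.
S_3 = c2*v/(S_2 - 1) = 1 + (13/244)*v + (-767/148840)*v^2 + ...; c3 = 13/244.
S_4 = c3*v/(S_3 - 1) = 1 + (59/610)*v + (-3/500)*v^2 + ...; c4 = 59/610.
S_5 = c4*v/(S_4 - 1) = 1 + (183/2950)*v + ...; c5 = 183/2950.


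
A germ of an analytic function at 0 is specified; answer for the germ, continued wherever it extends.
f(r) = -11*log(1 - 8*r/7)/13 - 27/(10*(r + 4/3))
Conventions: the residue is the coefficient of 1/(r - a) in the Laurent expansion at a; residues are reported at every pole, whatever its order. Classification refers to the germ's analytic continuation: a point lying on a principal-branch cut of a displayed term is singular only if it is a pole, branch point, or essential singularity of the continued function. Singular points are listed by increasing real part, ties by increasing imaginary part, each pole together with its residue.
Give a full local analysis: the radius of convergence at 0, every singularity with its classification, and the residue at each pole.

Radius of convergence at 0: 7/8.
At -4/3: a pole of order 1; residue -27/10.
At 7/8: a logarithmic branch point.

Denominator factor (r + 4/3): pole of order 1 at -4/3, modulus 4/3.
Branch term (-11/13)*log(1 - r/(7/8)): its argument vanishes at r = 7/8, a logarithmic branch point, modulus 7/8.
The radius of convergence is the smallest modulus among the singular points: 7/8.
The branch term is analytic at -4/3 and contributes nothing to the residue; only the rational part matters.
At the order-1 pole -4/3 set g(r) = (r - (-4/3))*(rational part) = -27/10.
Simple pole: residue = g(a) at a = -4/3, which is -27/10.
List the singular points by increasing real part (a conjugate pair: the negative imaginary part first).


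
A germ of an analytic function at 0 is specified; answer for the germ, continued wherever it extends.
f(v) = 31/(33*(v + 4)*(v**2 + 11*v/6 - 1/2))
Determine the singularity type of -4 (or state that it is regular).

The denominator factor v + 4 vanishes at -4 and appears to the power 1; the numerator there equals 31/33, nonzero, and no other factor vanishes.
Hence a pole whose order is the multiplicity, 1.

The point is a pole of order 1.


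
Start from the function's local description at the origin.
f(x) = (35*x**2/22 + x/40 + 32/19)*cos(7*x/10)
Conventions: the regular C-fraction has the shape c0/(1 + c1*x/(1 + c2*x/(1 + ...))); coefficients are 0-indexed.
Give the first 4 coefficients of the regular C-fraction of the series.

Taylor coefficients (expand at 0): a_0 = 32/19, a_1 = 1/40, a_2 = 12313/10450, a_3 = -49/8000.
c0 = a_0 = 32/19. Peel one level at a time: if S = 1 + c*x/S' with S'(0) = 1, then c is the x-coefficient of S and S' = c*x/(S - 1).
S_1 = c0/f = 1 + (-19/1280)*x + (-12604541/18022400)*x^2 + ...; c1 = -19/1280.
S_2 = c1*x/(S_1 - 1) = 1 + (-12604541/267520)*x + (19408216401/8736200)*x^2 + ...; c2 = -12604541/267520.
S_3 = c2*x/(S_2 - 1) = 1 + (621062924832/13171745345)*x + ...; c3 = 621062924832/13171745345.

The regular C-fraction coefficients are [32/19, -19/1280, -12604541/267520, 621062924832/13171745345].


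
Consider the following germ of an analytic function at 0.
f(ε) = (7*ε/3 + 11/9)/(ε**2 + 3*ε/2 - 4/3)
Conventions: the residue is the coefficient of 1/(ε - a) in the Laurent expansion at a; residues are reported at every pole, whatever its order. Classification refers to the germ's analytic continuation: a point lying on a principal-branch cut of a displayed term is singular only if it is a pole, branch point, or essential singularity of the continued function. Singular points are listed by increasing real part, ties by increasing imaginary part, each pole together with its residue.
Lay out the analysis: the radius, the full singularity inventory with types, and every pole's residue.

Denominator factor (ε**2 + 3*ε/2 - 4/3): discriminant 91/12, real irrational roots -3/4 + (1/12)*sqrt(273) and -3/4 - (1/12)*sqrt(273); poles of order 1, moduli -3/4 + (1/12)*sqrt(273) and 3/4 + (1/12)*sqrt(273).
The radius of convergence is the smallest modulus among the singular points: -3/4 + (1/12)*sqrt(273).
The factor ε**2 + 3*ε/2 - 4/3 splits as (ε - a)(ε - a') with a = -3/4 - (1/12)*sqrt(273), a' = -3/4 + (1/12)*sqrt(273). At the order-1 pole a set g(ε) = (ε - a)*f(ε) = [7*ε/3 + 11/9] / (ε - a').
Simple pole: residue = g(a) at a = -3/4 - (1/12)*sqrt(273), which is 7/6 + (19/1638)*sqrt(273).
The factor ε**2 + 3*ε/2 - 4/3 splits as (ε - a)(ε - a') with a = -3/4 + (1/12)*sqrt(273), a' = -3/4 - (1/12)*sqrt(273). At the order-1 pole a set g(ε) = (ε - a)*f(ε) = [7*ε/3 + 11/9] / (ε - a').
Simple pole: residue = g(a) at a = -3/4 + (1/12)*sqrt(273), which is 7/6 - (19/1638)*sqrt(273).
List the singular points by increasing real part (a conjugate pair: the negative imaginary part first).

Radius of convergence at 0: -3/4 + (1/12)*sqrt(273).
At -3/4 - (1/12)*sqrt(273): a pole of order 1; residue 7/6 + (19/1638)*sqrt(273).
At -3/4 + (1/12)*sqrt(273): a pole of order 1; residue 7/6 - (19/1638)*sqrt(273).


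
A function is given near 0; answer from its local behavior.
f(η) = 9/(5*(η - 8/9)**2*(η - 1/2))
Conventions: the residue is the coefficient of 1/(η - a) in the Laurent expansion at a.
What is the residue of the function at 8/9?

At the order-2 pole 8/9 set g(η) = (η - (8/9))^2*f(η) = 9/(5*(η - 1/2)).
Order-2 pole: residue = g'(a); g'(8/9) = -2916/245, so the residue is -2916/245.

The residue is -2916/245.


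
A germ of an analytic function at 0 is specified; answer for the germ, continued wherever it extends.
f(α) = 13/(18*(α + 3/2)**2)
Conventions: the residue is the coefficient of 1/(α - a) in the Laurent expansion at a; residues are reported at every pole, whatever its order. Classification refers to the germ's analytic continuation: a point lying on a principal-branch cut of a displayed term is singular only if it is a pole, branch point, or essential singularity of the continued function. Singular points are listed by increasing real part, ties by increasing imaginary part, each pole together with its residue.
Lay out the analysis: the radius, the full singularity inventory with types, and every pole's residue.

Radius of convergence at 0: 3/2.
At -3/2: a pole of order 2; residue 0.

Denominator factor (α + 3/2)^2: pole of order 2 at -3/2, modulus 3/2.
The radius of convergence is the smallest modulus among the singular points: 3/2.
At the order-2 pole -3/2 set g(α) = (α - (-3/2))^2*f(α) = 13/18.
Order-2 pole: residue = g'(a); g'(-3/2) = 0, so the residue is 0.


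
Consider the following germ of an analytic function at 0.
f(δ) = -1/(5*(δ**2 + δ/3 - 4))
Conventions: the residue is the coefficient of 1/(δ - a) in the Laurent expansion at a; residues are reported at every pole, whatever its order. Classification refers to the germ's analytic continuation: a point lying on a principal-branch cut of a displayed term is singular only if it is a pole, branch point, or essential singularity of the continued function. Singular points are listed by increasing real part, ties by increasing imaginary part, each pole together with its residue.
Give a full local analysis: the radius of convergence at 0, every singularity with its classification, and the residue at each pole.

Denominator factor (δ**2 + δ/3 - 4): discriminant 145/9, real irrational roots -1/6 + (1/6)*sqrt(145) and -1/6 - (1/6)*sqrt(145); poles of order 1, moduli -1/6 + (1/6)*sqrt(145) and 1/6 + (1/6)*sqrt(145).
The radius of convergence is the smallest modulus among the singular points: -1/6 + (1/6)*sqrt(145).
The factor δ**2 + δ/3 - 4 splits as (δ - a)(δ - a') with a = -1/6 - (1/6)*sqrt(145), a' = -1/6 + (1/6)*sqrt(145). At the order-1 pole a set g(δ) = (δ - a)*f(δ) = [-1/5] / (δ - a').
Simple pole: residue = g(a) at a = -1/6 - (1/6)*sqrt(145), which is (3/725)*sqrt(145).
The factor δ**2 + δ/3 - 4 splits as (δ - a)(δ - a') with a = -1/6 + (1/6)*sqrt(145), a' = -1/6 - (1/6)*sqrt(145). At the order-1 pole a set g(δ) = (δ - a)*f(δ) = [-1/5] / (δ - a').
Simple pole: residue = g(a) at a = -1/6 + (1/6)*sqrt(145), which is -(3/725)*sqrt(145).
List the singular points by increasing real part (a conjugate pair: the negative imaginary part first).

Radius of convergence at 0: -1/6 + (1/6)*sqrt(145).
At -1/6 - (1/6)*sqrt(145): a pole of order 1; residue (3/725)*sqrt(145).
At -1/6 + (1/6)*sqrt(145): a pole of order 1; residue -(3/725)*sqrt(145).


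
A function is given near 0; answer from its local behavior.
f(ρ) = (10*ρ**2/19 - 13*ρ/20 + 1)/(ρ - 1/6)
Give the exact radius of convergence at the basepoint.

The radius of convergence is 1/6.

Denominator factor (ρ - 1/6): pole of order 1 at 1/6, modulus 1/6.
The radius of convergence is the smallest modulus among the singular points: 1/6.


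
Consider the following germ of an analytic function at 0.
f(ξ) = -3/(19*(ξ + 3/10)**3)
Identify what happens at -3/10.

The point is a pole of order 3.

The denominator factor ξ + 3/10 vanishes at -3/10 and appears to the power 3; the numerator there equals -3/19, nonzero, and no other factor vanishes.
Hence a pole whose order is the multiplicity, 3.


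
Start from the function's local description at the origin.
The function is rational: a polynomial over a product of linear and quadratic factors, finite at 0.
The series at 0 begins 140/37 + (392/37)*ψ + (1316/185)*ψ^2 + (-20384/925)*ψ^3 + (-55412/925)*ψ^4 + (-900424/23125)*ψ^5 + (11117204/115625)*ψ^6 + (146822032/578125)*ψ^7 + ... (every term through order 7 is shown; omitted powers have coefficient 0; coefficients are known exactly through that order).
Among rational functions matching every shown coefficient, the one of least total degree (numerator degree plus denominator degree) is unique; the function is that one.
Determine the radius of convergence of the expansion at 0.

The radius of convergence is (1/2)*sqrt(2).

No rational of total degree below 4 reproduces all 8 coefficients; solving the [0/4] Pade equations on them gives f(ψ) = 35/(37*(ψ**2 - 7*ψ/10 + 1/2)**2), whose expansion matches every shown term.
Denominator factor (ψ**2 - 7*ψ/10 + 1/2)^2: discriminant -151/100, complex-conjugate roots (7/20) + ((1/20)*sqrt(151))*i and (7/20) - ((1/20)*sqrt(151))*i; poles of order 2, moduli (1/2)*sqrt(2) and (1/2)*sqrt(2).
The radius of convergence is the smallest modulus among the singular points: (1/2)*sqrt(2).


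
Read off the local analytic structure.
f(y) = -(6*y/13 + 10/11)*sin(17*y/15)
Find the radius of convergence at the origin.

The factor -sin(17*y/15) is entire and contributes no finite singular point.
The polynomial part has no poles.
No finite singular points: the Taylor series at 0 converges everywhere.

The radius of convergence is infinite.


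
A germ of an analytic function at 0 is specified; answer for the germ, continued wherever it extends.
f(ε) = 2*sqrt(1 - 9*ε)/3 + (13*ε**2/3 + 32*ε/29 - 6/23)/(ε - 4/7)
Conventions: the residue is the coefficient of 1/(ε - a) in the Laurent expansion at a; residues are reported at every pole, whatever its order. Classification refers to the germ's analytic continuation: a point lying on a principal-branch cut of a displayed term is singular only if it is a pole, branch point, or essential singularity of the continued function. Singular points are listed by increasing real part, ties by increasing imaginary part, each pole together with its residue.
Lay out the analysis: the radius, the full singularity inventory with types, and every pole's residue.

Radius of convergence at 0: 1/9.
At 1/9: an algebraic (square-root) branch point.
At 4/7: a pole of order 1; residue 174982/98049.

Denominator factor (ε - 4/7): pole of order 1 at 4/7, modulus 4/7.
Branch term (2/3)*sqrt(1 - ε/(1/9)): its argument vanishes at ε = 1/9, a square-root branch point, modulus 1/9.
The radius of convergence is the smallest modulus among the singular points: 1/9.
The branch term is analytic at 4/7 and contributes nothing to the residue; only the rational part matters.
At the order-1 pole 4/7 set g(ε) = (ε - (4/7))*(rational part) = 13*ε**2/3 + 32*ε/29 - 6/23.
Simple pole: residue = g(a) at a = 4/7, which is 174982/98049.
List the singular points by increasing real part (a conjugate pair: the negative imaginary part first).


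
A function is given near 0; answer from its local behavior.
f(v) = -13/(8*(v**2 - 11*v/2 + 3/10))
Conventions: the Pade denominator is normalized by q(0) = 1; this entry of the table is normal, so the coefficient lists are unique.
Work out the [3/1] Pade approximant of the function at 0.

The Pade approximant has numerator coefficients [-65/12, -38935/39138, -325/1779, -650/19569]; denominator coefficients [1, -355171/19569].

Taylor coefficients needed (expand at 0): a_0 = -65/12, a_1 = -3575/36, a_2 = -194675/108, a_3 = -10599875/324, a_4 = -577152875/972.
Write the denominator as Q(v) = 1 + q1*v. Requiring Q*f - P = O(v^5) with deg P <= 3 kills the coefficients of v^4..v^4 in Q*f:
  v^4: a_4 + q1*a_3 = 0, i.e. -577152875/972 + (-10599875/324)*q1 = 0.
Solving this linear system: q1 = -355171/19569.
The numerator is Q*f truncated at degree 3: P0 = a_0 = -65/12; P1 = a_1 + q1*a_0 = -38935/39138; P2 = a_2 + q1*a_1 = -325/1779; P3 = a_3 + q1*a_2 = -650/19569.


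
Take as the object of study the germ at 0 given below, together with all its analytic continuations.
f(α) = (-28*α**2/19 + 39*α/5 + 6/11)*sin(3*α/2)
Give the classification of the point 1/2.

The point is a regular point.

There is no denominator, hence no pole anywhere.
The factor sin(3*α/2) is entire.
So the germ continues analytically to 1/2.


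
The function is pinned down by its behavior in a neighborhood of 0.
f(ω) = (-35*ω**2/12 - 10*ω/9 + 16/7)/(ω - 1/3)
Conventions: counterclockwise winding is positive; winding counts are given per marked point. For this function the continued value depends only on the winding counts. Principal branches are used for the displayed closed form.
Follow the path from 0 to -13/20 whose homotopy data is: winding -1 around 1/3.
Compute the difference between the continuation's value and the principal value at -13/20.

Continued minus principal equals 0.

The function is rational, hence single-valued: continuing it around any pole returns the same value, so the difference is 0.


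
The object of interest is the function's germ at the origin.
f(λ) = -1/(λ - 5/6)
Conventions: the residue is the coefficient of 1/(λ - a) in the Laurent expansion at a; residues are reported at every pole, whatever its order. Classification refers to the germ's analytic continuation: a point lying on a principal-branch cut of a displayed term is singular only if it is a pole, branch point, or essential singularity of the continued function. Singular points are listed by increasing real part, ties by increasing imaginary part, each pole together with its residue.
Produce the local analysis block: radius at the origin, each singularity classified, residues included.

Denominator factor (λ - 5/6): pole of order 1 at 5/6, modulus 5/6.
The radius of convergence is the smallest modulus among the singular points: 5/6.
At the order-1 pole 5/6 set g(λ) = (λ - (5/6))*f(λ) = -1.
Simple pole: residue = g(a) at a = 5/6, which is -1.

Radius of convergence at 0: 5/6.
At 5/6: a pole of order 1; residue -1.


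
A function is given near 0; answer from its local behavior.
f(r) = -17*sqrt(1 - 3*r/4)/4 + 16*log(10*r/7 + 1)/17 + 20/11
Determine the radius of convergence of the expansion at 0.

The radius of convergence is 7/10.

Branch term (16/17)*log(1 - r/(-7/10)): its argument vanishes at r = -7/10, a logarithmic branch point, modulus 7/10.
Branch term (-17/4)*sqrt(1 - r/(4/3)): its argument vanishes at r = 4/3, a square-root branch point, modulus 4/3.
The radius of convergence is the smallest modulus among the singular points: 7/10.


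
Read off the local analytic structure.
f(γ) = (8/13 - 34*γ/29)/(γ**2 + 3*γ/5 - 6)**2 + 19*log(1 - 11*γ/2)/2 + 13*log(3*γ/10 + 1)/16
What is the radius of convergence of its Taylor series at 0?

Denominator factor (γ**2 + 3*γ/5 - 6)^2: discriminant 609/25, real irrational roots -3/10 + (1/10)*sqrt(609) and -3/10 - (1/10)*sqrt(609); poles of order 2, moduli -3/10 + (1/10)*sqrt(609) and 3/10 + (1/10)*sqrt(609).
Branch term (13/16)*log(1 - γ/(-10/3)): its argument vanishes at γ = -10/3, a logarithmic branch point, modulus 10/3.
Branch term (19/2)*log(1 - γ/(2/11)): its argument vanishes at γ = 2/11, a logarithmic branch point, modulus 2/11.
The radius of convergence is the smallest modulus among the singular points: 2/11.

The radius of convergence is 2/11.


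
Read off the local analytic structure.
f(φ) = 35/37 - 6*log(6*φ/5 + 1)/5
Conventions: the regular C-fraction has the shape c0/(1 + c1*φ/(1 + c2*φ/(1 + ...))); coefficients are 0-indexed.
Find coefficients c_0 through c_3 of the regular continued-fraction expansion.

The regular C-fraction coefficients are [35/37, 1332/875, -807/875, -35/269].

Taylor coefficients (expand at 0): a_0 = 35/37, a_1 = -36/25, a_2 = 108/125, a_3 = -432/625.
c0 = a_0 = 35/37. Peel one level at a time: if S = 1 + c*φ/S' with S'(0) = 1, then c is the φ-coefficient of S and S' = c*φ/(S - 1).
S_1 = c0/f = 1 + (1332/875)*φ + (1074924/765625)*φ^2 + ...; c1 = 1332/875.
S_2 = c1*φ/(S_1 - 1) = 1 + (-807/875)*φ + (-3/25)*φ^2 + ...; c2 = -807/875.
S_3 = c2*φ/(S_2 - 1) = 1 + (-35/269)*φ + ...; c3 = -35/269.


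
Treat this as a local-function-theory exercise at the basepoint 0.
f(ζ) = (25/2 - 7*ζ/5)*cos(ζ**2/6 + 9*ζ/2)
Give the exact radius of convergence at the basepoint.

The radius of convergence is infinite.

The factor cos(ζ**2/6 + 9*ζ/2) is entire and contributes no finite singular point.
The polynomial part has no poles.
No finite singular points: the Taylor series at 0 converges everywhere.


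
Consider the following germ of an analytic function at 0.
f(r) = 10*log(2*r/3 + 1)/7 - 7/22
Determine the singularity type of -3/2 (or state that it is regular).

The term (10/7)*log(1 - r/(-3/2)) has argument 1 - -3/2/(-3/2) = 0 at -3/2: a logarithmic (infinitely-sheeted) branch point; the remaining terms are analytic or single-valued there.

The point is a logarithmic branch point.


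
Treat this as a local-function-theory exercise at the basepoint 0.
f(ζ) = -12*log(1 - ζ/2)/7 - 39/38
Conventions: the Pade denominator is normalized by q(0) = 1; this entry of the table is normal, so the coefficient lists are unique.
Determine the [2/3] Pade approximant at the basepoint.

Taylor coefficients needed (expand at 0): a_0 = -39/38, a_1 = 6/7, a_2 = 3/14, a_3 = 1/14, a_4 = 3/112, a_5 = 3/280.
Write the denominator as Q(ζ) = 1 + q1*ζ + q2*ζ^2 + q3*ζ^3. Requiring Q*f - P = O(ζ^6) with deg P <= 2 kills the coefficients of ζ^3..ζ^5 in Q*f:
  ζ^3: a_3 + q1*a_2 + q2*a_1 + q3*a_0 = 0, i.e. 1/14 + (3/14)*q1 + (6/7)*q2 + (-39/38)*q3 = 0.
  ζ^4: a_4 + q1*a_3 + q2*a_2 + q3*a_1 = 0, i.e. 3/112 + (1/14)*q1 + (3/14)*q2 + (6/7)*q3 = 0.
  ζ^5: a_5 + q1*a_4 + q2*a_3 + q3*a_2 = 0, i.e. 3/280 + (3/112)*q1 + (1/14)*q2 + (3/14)*q3 = 0.
Solving this linear system: q1 = -313/547, q2 = 1337/21880, q3 = 19/16410.
The numerator is Q*f truncated at degree 2: P0 = a_0 = -39/38; P1 = a_1 + q1*a_0 = 210165/145502; P2 = a_2 + q1*a_1 + q2*a_0 = -1972401/5820080.

The Pade approximant has numerator coefficients [-39/38, 210165/145502, -1972401/5820080]; denominator coefficients [1, -313/547, 1337/21880, 19/16410].


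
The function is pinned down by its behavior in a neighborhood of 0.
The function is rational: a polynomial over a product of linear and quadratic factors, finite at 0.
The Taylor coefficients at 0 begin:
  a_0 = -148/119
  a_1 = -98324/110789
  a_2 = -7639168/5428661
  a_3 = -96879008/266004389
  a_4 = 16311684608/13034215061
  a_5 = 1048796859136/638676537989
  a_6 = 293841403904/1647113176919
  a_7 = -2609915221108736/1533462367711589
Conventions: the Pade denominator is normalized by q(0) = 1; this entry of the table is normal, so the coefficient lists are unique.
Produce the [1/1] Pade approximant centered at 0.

The Pade approximant has numerator coefficients [-148/119, 60274140/55577641]; denominator coefficients [1, -1909792/1204469].

Taylor coefficients needed (read off): a_0 = -148/119, a_1 = -98324/110789, a_2 = -7639168/5428661.
Write the denominator as Q(ψ) = 1 + q1*ψ. Requiring Q*f - P = O(ψ^3) with deg P <= 1 kills the coefficients of ψ^2..ψ^2 in Q*f:
  ψ^2: a_2 + q1*a_1 = 0, i.e. -7639168/5428661 + (-98324/110789)*q1 = 0.
Solving this linear system: q1 = -1909792/1204469.
The numerator is Q*f truncated at degree 1: P0 = a_0 = -148/119; P1 = a_1 + q1*a_0 = 60274140/55577641.


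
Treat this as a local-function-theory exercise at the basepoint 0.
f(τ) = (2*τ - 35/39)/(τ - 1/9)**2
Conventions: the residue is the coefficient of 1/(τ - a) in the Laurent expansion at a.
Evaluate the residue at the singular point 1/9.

At the order-2 pole 1/9 set g(τ) = (τ - (1/9))^2*f(τ) = 2*τ - 35/39.
Order-2 pole: residue = g'(a); g'(1/9) = 2, so the residue is 2.

The residue is 2.


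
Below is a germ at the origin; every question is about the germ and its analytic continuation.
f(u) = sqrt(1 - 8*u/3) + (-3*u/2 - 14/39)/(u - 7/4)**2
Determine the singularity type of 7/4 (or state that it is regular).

The denominator factor u - 7/4 vanishes at 7/4 and appears to the power 2; the numerator there equals -931/312, nonzero, and no other factor vanishes.
The branch terms are analytic at this point.
Hence a pole whose order is the multiplicity, 2.

The point is a pole of order 2.


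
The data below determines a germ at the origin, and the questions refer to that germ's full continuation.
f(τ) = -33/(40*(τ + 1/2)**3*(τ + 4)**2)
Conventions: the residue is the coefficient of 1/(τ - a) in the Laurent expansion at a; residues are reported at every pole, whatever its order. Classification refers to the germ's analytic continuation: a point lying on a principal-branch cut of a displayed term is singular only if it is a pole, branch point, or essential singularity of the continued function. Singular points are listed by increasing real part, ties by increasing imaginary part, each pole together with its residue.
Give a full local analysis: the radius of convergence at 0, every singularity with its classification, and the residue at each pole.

Denominator factor (τ + 4)^2: pole of order 2 at -4, modulus 4.
Denominator factor (τ + 1/2)^3: pole of order 3 at -1/2, modulus 1/2.
The radius of convergence is the smallest modulus among the singular points: 1/2.
At the order-2 pole -4 set g(τ) = (τ - (-4))^2*f(τ) = -33/(40*(τ + 1/2)**3).
Order-2 pole: residue = g'(a); g'(-4) = 198/12005, so the residue is 198/12005.
At the order-3 pole -1/2 set g(τ) = (τ - (-1/2))^3*f(τ) = -33/(40*(τ + 4)**2).
Order-3 pole: residue = g''(a)/2; g''(-1/2) = -396/12005, so the residue is -198/12005.
List the singular points by increasing real part (a conjugate pair: the negative imaginary part first).

Radius of convergence at 0: 1/2.
At -4: a pole of order 2; residue 198/12005.
At -1/2: a pole of order 3; residue -198/12005.


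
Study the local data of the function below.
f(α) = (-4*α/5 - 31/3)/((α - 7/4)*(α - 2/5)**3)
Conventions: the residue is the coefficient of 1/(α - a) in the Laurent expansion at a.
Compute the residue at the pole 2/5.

The residue is 281600/59049.

At the order-3 pole 2/5 set g(α) = (α - (2/5))^3*f(α) = (-4*α/5 - 31/3)/(α - 7/4).
Order-3 pole: residue = g''(a)/2; g''(2/5) = 563200/59049, so the residue is 281600/59049.


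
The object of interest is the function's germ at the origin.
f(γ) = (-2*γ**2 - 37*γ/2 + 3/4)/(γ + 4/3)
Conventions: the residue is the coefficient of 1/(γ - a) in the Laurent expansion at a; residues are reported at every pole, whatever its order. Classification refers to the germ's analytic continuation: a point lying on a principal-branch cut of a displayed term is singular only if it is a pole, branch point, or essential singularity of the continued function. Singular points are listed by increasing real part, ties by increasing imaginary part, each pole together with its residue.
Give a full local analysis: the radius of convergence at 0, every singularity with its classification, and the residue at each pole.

Radius of convergence at 0: 4/3.
At -4/3: a pole of order 1; residue 787/36.

Denominator factor (γ + 4/3): pole of order 1 at -4/3, modulus 4/3.
The radius of convergence is the smallest modulus among the singular points: 4/3.
At the order-1 pole -4/3 set g(γ) = (γ - (-4/3))*f(γ) = -2*γ**2 - 37*γ/2 + 3/4.
Simple pole: residue = g(a) at a = -4/3, which is 787/36.


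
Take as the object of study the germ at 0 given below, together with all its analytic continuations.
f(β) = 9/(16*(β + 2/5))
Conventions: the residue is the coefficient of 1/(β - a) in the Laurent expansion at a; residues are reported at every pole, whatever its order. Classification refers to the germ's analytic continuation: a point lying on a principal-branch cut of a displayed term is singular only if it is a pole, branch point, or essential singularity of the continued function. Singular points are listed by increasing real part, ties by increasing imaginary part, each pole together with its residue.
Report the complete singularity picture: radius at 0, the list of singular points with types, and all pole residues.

Radius of convergence at 0: 2/5.
At -2/5: a pole of order 1; residue 9/16.

Denominator factor (β + 2/5): pole of order 1 at -2/5, modulus 2/5.
The radius of convergence is the smallest modulus among the singular points: 2/5.
At the order-1 pole -2/5 set g(β) = (β - (-2/5))*f(β) = 9/16.
Simple pole: residue = g(a) at a = -2/5, which is 9/16.


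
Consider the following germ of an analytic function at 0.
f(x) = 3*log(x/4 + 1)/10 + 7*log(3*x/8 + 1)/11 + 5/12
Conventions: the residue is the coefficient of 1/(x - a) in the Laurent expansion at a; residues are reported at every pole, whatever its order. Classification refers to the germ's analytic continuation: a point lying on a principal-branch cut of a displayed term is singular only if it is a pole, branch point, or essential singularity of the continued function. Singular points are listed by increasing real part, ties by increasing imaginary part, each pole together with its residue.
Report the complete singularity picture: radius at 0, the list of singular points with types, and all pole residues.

Radius of convergence at 0: 8/3.
At -4: a logarithmic branch point.
At -8/3: a logarithmic branch point.

Branch term (3/10)*log(1 - x/(-4)): its argument vanishes at x = -4, a logarithmic branch point, modulus 4.
Branch term (7/11)*log(1 - x/(-8/3)): its argument vanishes at x = -8/3, a logarithmic branch point, modulus 8/3.
The radius of convergence is the smallest modulus among the singular points: 8/3.
List the singular points by increasing real part (a conjugate pair: the negative imaginary part first).


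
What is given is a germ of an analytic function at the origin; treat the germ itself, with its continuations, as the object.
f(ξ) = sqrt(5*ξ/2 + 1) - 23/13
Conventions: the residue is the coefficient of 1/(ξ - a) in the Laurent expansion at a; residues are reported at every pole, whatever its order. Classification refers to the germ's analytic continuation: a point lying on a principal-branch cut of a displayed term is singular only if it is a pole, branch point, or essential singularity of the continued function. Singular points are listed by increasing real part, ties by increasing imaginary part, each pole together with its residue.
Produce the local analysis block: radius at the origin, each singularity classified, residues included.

Radius of convergence at 0: 2/5.
At -2/5: an algebraic (square-root) branch point.

Branch term (1)*sqrt(1 - ξ/(-2/5)): its argument vanishes at ξ = -2/5, a square-root branch point, modulus 2/5.
The radius of convergence is the smallest modulus among the singular points: 2/5.


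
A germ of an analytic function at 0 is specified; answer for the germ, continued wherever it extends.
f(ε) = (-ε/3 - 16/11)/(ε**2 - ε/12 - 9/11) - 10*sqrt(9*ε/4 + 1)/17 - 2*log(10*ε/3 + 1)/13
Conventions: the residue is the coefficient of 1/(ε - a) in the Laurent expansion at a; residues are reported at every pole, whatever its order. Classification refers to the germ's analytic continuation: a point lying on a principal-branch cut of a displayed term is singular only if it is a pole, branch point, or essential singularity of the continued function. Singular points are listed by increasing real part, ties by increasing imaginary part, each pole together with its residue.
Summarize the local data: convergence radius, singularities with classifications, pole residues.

Denominator factor (ε**2 - ε/12 - 9/11): discriminant 5195/1584, real irrational roots 1/24 + (1/264)*sqrt(57145) and 1/24 - (1/264)*sqrt(57145); poles of order 1, moduli 1/24 + (1/264)*sqrt(57145) and -1/24 + (1/264)*sqrt(57145).
Branch term (-10/17)*sqrt(1 - ε/(-4/9)): its argument vanishes at ε = -4/9, a square-root branch point, modulus 4/9.
Branch term (-2/13)*log(1 - ε/(-3/10)): its argument vanishes at ε = -3/10, a logarithmic branch point, modulus 3/10.
The radius of convergence is the smallest modulus among the singular points: 3/10.
The branch terms are analytic at 1/24 - (1/264)*sqrt(57145) and contribute nothing to the residue; only the rational part matters.
The factor ε**2 - ε/12 - 9/11 splits as (ε - a)(ε - a') with a = 1/24 - (1/264)*sqrt(57145), a' = 1/24 + (1/264)*sqrt(57145). At the order-1 pole a set g(ε) = (ε - a)*(rational part) = [-ε/3 - 16/11] / (ε - a').
Simple pole: residue = g(a) at a = 1/24 - (1/264)*sqrt(57145), which is -1/6 + (1163/342870)*sqrt(57145).
The branch terms are analytic at 1/24 + (1/264)*sqrt(57145) and contribute nothing to the residue; only the rational part matters.
The factor ε**2 - ε/12 - 9/11 splits as (ε - a)(ε - a') with a = 1/24 + (1/264)*sqrt(57145), a' = 1/24 - (1/264)*sqrt(57145). At the order-1 pole a set g(ε) = (ε - a)*(rational part) = [-ε/3 - 16/11] / (ε - a').
Simple pole: residue = g(a) at a = 1/24 + (1/264)*sqrt(57145), which is -1/6 - (1163/342870)*sqrt(57145).
List the singular points by increasing real part (a conjugate pair: the negative imaginary part first).

Radius of convergence at 0: 3/10.
At 1/24 - (1/264)*sqrt(57145): a pole of order 1; residue -1/6 + (1163/342870)*sqrt(57145).
At -4/9: an algebraic (square-root) branch point.
At -3/10: a logarithmic branch point.
At 1/24 + (1/264)*sqrt(57145): a pole of order 1; residue -1/6 - (1163/342870)*sqrt(57145).


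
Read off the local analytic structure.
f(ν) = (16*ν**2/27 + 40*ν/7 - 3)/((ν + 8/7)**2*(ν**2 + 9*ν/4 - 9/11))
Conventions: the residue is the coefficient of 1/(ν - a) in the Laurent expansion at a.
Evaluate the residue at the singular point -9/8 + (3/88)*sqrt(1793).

The factor ν**2 + 9*ν/4 - 9/11 splits as (ν - a)(ν - a') with a = -9/8 + (3/88)*sqrt(1793), a' = -9/8 - (3/88)*sqrt(1793). At the order-1 pole a set g(ν) = (ν - a)*f(ν) = [(16*ν**2/27 + 40*ν/7 - 3)/(ν + 8/7)**2] / (ν - a').
Simple pole: residue = g(a) at a = -9/8 + (3/88)*sqrt(1793), which is 10919293/10089032 - (441769265/14800609944)*sqrt(1793).

The residue is 10919293/10089032 - (441769265/14800609944)*sqrt(1793).


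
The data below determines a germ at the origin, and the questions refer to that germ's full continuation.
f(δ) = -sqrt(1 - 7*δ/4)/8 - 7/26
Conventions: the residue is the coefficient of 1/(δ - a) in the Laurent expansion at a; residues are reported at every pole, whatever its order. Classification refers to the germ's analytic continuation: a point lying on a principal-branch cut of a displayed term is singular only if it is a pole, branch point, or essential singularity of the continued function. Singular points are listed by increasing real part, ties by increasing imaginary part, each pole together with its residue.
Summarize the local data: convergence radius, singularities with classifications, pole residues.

Radius of convergence at 0: 4/7.
At 4/7: an algebraic (square-root) branch point.

Branch term (-1/8)*sqrt(1 - δ/(4/7)): its argument vanishes at δ = 4/7, a square-root branch point, modulus 4/7.
The radius of convergence is the smallest modulus among the singular points: 4/7.


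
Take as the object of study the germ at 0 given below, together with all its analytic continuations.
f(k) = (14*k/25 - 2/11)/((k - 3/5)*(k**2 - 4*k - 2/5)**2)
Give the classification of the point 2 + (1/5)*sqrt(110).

The point is a pole of order 2.

The denominator factor k**2 - 4*k - 2/5 vanishes at 2 + (1/5)*sqrt(110) and appears to the power 2; the numerator there equals 258/275 + (14/125)*sqrt(110), nonzero, and no other factor vanishes.
Hence a pole whose order is the multiplicity, 2.


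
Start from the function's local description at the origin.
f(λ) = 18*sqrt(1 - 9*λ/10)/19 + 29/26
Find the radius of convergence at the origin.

The radius of convergence is 10/9.

Branch term (18/19)*sqrt(1 - λ/(10/9)): its argument vanishes at λ = 10/9, a square-root branch point, modulus 10/9.
The radius of convergence is the smallest modulus among the singular points: 10/9.


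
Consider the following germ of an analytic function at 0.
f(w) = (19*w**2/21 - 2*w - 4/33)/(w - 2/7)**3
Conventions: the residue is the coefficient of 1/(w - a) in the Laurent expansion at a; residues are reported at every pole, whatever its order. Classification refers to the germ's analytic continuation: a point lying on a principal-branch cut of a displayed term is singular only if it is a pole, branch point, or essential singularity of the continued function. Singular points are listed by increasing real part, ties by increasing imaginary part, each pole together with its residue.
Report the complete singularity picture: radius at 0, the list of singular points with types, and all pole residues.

Radius of convergence at 0: 2/7.
At 2/7: a pole of order 3; residue 19/21.

Denominator factor (w - 2/7)^3: pole of order 3 at 2/7, modulus 2/7.
The radius of convergence is the smallest modulus among the singular points: 2/7.
At the order-3 pole 2/7 set g(w) = (w - (2/7))^3*f(w) = 19*w**2/21 - 2*w - 4/33.
Order-3 pole: residue = g''(a)/2; g''(2/7) = 38/21, so the residue is 19/21.


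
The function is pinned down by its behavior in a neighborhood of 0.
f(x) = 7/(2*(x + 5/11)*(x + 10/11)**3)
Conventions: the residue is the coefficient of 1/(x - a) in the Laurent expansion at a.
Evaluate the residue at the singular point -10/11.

The residue is -9317/250.

At the order-3 pole -10/11 set g(x) = (x - (-10/11))^3*f(x) = 7/(2*(x + 5/11)).
Order-3 pole: residue = g''(a)/2; g''(-10/11) = -9317/125, so the residue is -9317/250.


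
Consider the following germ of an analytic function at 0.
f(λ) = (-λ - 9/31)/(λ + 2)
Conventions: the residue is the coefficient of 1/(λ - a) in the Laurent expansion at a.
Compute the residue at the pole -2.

At the order-1 pole -2 set g(λ) = (λ - (-2))*f(λ) = -λ - 9/31.
Simple pole: residue = g(a) at a = -2, which is 53/31.

The residue is 53/31.


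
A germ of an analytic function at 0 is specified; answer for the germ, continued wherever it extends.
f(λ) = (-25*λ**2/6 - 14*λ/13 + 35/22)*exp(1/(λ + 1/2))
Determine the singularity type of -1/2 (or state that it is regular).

The point is an essential singularity.

The exponent 1/(λ - (-1/2)) has a pole at -1/2, so exp(1/(λ - (-1/2))) takes every nonzero value near it: an essential singularity (not a pole of any order).


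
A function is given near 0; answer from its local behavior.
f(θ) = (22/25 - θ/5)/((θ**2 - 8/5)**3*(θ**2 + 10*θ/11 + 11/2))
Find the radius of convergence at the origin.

Denominator factor (θ**2 - 8/5)^3: discriminant 32/5, real irrational roots (2/5)*sqrt(10) and -(2/5)*sqrt(10); poles of order 3, moduli (2/5)*sqrt(10) and (2/5)*sqrt(10).
Denominator factor (θ**2 + 10*θ/11 + 11/2): discriminant -2562/121, complex-conjugate roots (-5/11) + ((1/22)*sqrt(2562))*i and (-5/11) - ((1/22)*sqrt(2562))*i; poles of order 1, moduli (1/2)*sqrt(22) and (1/2)*sqrt(22).
The radius of convergence is the smallest modulus among the singular points: (2/5)*sqrt(10).

The radius of convergence is (2/5)*sqrt(10).


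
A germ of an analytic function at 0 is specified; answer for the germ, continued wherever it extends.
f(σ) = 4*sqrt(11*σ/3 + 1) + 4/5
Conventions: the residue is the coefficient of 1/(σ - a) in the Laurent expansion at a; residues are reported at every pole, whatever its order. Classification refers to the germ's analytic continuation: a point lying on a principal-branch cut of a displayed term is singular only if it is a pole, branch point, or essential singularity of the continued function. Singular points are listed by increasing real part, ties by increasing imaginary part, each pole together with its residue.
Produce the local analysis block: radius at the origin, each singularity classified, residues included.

Radius of convergence at 0: 3/11.
At -3/11: an algebraic (square-root) branch point.

Branch term (4)*sqrt(1 - σ/(-3/11)): its argument vanishes at σ = -3/11, a square-root branch point, modulus 3/11.
The radius of convergence is the smallest modulus among the singular points: 3/11.


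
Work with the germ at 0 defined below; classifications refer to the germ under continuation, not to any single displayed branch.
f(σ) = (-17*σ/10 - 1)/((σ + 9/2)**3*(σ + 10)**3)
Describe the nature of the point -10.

The denominator factor σ + 10 vanishes at -10 and appears to the power 3; the numerator there equals 16, nonzero, and no other factor vanishes.
Hence a pole whose order is the multiplicity, 3.

The point is a pole of order 3.


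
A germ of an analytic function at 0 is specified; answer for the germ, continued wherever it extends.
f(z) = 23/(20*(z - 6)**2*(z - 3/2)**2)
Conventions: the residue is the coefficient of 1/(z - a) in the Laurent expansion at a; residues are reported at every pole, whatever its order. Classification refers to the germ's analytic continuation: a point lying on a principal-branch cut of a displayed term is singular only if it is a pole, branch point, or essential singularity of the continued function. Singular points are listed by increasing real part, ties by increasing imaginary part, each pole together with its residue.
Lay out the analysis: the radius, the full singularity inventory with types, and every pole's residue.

Radius of convergence at 0: 3/2.
At 3/2: a pole of order 2; residue 92/3645.
At 6: a pole of order 2; residue -92/3645.

Denominator factor (z - 3/2)^2: pole of order 2 at 3/2, modulus 3/2.
Denominator factor (z - 6)^2: pole of order 2 at 6, modulus 6.
The radius of convergence is the smallest modulus among the singular points: 3/2.
At the order-2 pole 3/2 set g(z) = (z - (3/2))^2*f(z) = 23/(20*(z - 6)**2).
Order-2 pole: residue = g'(a); g'(3/2) = 92/3645, so the residue is 92/3645.
At the order-2 pole 6 set g(z) = (z - (6))^2*f(z) = 23/(20*(z - 3/2)**2).
Order-2 pole: residue = g'(a); g'(6) = -92/3645, so the residue is -92/3645.
List the singular points by increasing real part (a conjugate pair: the negative imaginary part first).
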